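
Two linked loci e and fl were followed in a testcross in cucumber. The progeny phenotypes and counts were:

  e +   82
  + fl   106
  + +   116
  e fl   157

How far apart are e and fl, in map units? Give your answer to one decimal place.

The two most frequent classes, + + (116) and e fl (157), are the parental types, so the F1 was + + / e fl.
The recombinant classes are + fl and e +: 106 + 82 = 188.
Recombination frequency = 188/461 = 0.4078 ≈ 40.8%, i.e. 40.8 map units.

40.8 map units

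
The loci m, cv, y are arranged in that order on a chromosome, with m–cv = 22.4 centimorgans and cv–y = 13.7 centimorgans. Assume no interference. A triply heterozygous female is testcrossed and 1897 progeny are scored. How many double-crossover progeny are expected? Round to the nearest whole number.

Map distances give recombination frequencies of 0.224 and 0.137 for the two intervals.
With no interference, expected double-crossover frequency = 0.224 × 0.137 = 0.03069.
Expected number = 0.03069 × 1897 = 58.22 ≈ 58.

58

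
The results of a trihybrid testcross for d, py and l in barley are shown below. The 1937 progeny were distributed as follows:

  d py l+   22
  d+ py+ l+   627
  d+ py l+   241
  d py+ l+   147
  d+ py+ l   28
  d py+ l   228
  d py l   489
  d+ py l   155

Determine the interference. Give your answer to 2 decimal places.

The two most frequent reciprocal classes, d+ py+ l+ and d py l, are the parental types, so the F1 was d+ py+ l+ / d py l.
The two rarest classes, d+ py+ l and d py l+, are the double crossovers. Comparing them with the parentals, only the l allele has switched, so l is the middle locus and the order is py – l – d.
py–l: (469 + 50)/1937 = 0.2679; l–d: (302 + 50)/1937 = 0.1817.
Expected DCO frequency = 0.2679 × 0.1817 ≈ 0.04868; observed = 50/1937 ≈ 0.02581.
Coefficient of coincidence = 0.02581/0.04868 ≈ 0.53; interference = 1 − 0.53 = 0.47.

0.47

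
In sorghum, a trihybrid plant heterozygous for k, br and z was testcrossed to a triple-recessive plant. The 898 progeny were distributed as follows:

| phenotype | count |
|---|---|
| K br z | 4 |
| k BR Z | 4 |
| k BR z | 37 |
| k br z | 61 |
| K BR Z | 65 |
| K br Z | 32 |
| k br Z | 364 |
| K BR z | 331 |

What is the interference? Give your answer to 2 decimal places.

The two most frequent reciprocal classes, k br Z and K BR z, are the parental types, so the F1 was k br Z / K BR z.
The two rarest classes, k BR Z and K br z, are the double crossovers. Comparing them with the parentals, only the br allele has switched, so br is the middle locus and the order is k – br – z.
k–br: (69 + 8)/898 = 0.0857; br–z: (126 + 8)/898 = 0.1492.
Expected DCO frequency = 0.0857 × 0.1492 ≈ 0.01279; observed = 8/898 ≈ 0.00891.
Coefficient of coincidence = 0.00891/0.01279 ≈ 0.70; interference = 1 − 0.70 = 0.30.

0.30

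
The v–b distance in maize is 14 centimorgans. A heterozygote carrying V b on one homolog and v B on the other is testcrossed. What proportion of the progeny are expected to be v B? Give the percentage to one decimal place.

A map distance of 14 centimorgans corresponds to a recombination frequency of 0.140.
The F1 is V b / v B, so v B is a parental gamete class with expected frequency (1 − r)/2 = 0.860/2 = 0.4300.
That is 0.4300 = 43.0% of the progeny.

43.0%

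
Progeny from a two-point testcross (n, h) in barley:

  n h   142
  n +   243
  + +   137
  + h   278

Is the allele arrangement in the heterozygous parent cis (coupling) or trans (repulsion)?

trans

The two most frequent classes are + h (278) and n + (243); these are the parental (non-recombinant) types.
So the F1 carried + h on one chromosome and n + on the other — the recessive alleles are on opposite chromosomes (trans / repulsion).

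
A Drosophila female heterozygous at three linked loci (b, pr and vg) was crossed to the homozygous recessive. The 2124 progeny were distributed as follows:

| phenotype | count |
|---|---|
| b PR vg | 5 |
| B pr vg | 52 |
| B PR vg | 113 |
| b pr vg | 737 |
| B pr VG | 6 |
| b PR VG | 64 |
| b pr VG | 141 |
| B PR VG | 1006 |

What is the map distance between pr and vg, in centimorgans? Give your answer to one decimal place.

12.5 centimorgans

The two most frequent reciprocal classes, b pr vg and B PR VG, are the parental types, so the F1 was b pr vg / B PR VG.
The two rarest classes, b PR vg and B pr VG, are the double crossovers. Comparing them with the parentals, only the pr allele has switched, so pr is the middle locus and the order is vg – pr – b.
Crossovers in the vg–pr interval produce the single-crossover classes b pr VG and B PR vg (141 + 113 = 254) plus the double crossovers (11).
RF(vg–pr) = (254 + 11) / 2124 = 265/2124 = 0.1248 → 12.5 centimorgans.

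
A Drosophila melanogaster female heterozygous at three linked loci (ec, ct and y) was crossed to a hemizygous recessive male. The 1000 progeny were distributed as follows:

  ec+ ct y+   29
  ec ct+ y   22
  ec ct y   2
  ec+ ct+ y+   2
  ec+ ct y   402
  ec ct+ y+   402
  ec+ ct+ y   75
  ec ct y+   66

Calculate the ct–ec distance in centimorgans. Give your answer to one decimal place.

The two most frequent reciprocal classes, ec ct+ y+ and ec+ ct y, are the parental types, so the F1 was ec ct+ y+ / ec+ ct y.
The two rarest classes, ec+ ct+ y+ and ec ct y, are the double crossovers. Comparing them with the parentals, only the ec allele has switched, so ec is the middle locus and the order is ct – ec – y.
Crossovers in the ct–ec interval produce the single-crossover classes ec ct y+ and ec+ ct+ y (66 + 75 = 141) plus the double crossovers (4).
RF(ct–ec) = (141 + 4) / 1000 = 145/1000 = 0.1450 → 14.5 centimorgans.

14.5 centimorgans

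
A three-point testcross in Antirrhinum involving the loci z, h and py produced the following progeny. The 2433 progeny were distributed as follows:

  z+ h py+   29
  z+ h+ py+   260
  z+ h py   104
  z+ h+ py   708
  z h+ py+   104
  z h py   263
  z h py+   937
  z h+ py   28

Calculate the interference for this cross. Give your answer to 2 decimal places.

0.10

The two most frequent reciprocal classes, z h py+ and z+ h+ py, are the parental types, so the F1 was z h py+ / z+ h+ py.
The two rarest classes, z+ h py+ and z h+ py, are the double crossovers. Comparing them with the parentals, only the z allele has switched, so z is the middle locus and the order is h – z – py.
h–z: (208 + 57)/2433 = 0.1089; z–py: (523 + 57)/2433 = 0.2384.
Expected DCO frequency = 0.1089 × 0.2384 ≈ 0.02596; observed = 57/2433 ≈ 0.02343.
Coefficient of coincidence = 0.02343/0.02596 ≈ 0.90; interference = 1 − 0.90 = 0.10.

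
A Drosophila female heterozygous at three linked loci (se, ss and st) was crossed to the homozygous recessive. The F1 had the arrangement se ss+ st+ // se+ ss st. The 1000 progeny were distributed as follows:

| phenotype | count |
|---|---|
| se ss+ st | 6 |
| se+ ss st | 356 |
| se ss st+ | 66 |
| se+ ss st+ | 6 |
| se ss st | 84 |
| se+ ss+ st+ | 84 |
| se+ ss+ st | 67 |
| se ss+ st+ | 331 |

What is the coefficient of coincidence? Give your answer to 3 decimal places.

0.460

The two rarest classes, se ss+ st and se+ ss st+, are the double crossovers. Comparing them with the parentals, only the st allele has switched, so st is the middle locus and the order is ss – st – se.
ss–st: (133 + 12)/1000 = 0.1450; st–se: (168 + 12)/1000 = 0.1800.
Expected DCO frequency = 0.1450 × 0.1800 ≈ 0.02610; observed = 12/1000 ≈ 0.01200.
Coefficient of coincidence = 0.01200/0.02610 ≈ 0.460.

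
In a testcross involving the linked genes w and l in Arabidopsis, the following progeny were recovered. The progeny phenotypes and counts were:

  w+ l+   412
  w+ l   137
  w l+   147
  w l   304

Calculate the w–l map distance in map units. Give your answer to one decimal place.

28.4 map units

The two most frequent classes, w+ l+ (412) and w l (304), are the parental types, so the F1 was w+ l+ / w l.
The recombinant classes are w+ l and w l+: 137 + 147 = 284.
Recombination frequency = 284/1000 = 0.2840 ≈ 28.4%, i.e. 28.4 map units.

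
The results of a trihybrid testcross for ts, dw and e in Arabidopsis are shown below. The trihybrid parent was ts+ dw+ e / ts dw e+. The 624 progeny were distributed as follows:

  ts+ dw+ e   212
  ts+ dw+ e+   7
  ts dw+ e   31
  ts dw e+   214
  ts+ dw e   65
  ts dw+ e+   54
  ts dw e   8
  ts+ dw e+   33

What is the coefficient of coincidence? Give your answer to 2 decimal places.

0.88

The two rarest classes, ts+ dw+ e+ and ts dw e, are the double crossovers. Comparing them with the parentals, only the e allele has switched, so e is the middle locus and the order is dw – e – ts.
dw–e: (119 + 15)/624 = 0.2147; e–ts: (64 + 15)/624 = 0.1266.
Expected DCO frequency = 0.2147 × 0.1266 ≈ 0.02718; observed = 15/624 ≈ 0.02404.
Coefficient of coincidence = 0.02404/0.02718 ≈ 0.88.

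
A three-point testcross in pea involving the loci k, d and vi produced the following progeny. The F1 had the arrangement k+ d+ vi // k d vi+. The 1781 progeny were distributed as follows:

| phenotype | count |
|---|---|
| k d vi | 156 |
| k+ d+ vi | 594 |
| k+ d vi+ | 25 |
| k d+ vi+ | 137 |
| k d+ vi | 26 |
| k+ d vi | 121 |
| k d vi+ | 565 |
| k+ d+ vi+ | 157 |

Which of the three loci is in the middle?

The two rarest classes, k d+ vi and k+ d vi+, are the double crossovers. Comparing them with the parentals, only the k allele has switched, so k is the middle locus and the order is vi – k – d.

k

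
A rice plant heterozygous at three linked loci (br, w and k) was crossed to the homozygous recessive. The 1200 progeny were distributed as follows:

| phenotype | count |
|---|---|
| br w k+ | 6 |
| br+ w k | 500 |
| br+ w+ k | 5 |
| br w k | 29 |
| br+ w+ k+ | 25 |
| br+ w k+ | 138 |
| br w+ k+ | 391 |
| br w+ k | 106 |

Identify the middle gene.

The two most frequent reciprocal classes, br+ w k and br w+ k+, are the parental types, so the F1 was br+ w k / br w+ k+.
The two rarest classes, br+ w+ k and br w k+, are the double crossovers. Comparing them with the parentals, only the w allele has switched, so w is the middle locus and the order is k – w – br.

w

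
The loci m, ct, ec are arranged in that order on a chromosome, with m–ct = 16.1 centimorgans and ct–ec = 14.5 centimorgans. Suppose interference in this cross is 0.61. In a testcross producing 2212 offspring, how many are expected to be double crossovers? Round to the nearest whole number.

Map distances give recombination frequencies of 0.161 and 0.145 for the two intervals.
With interference 0.61 (so coincidence = 0.39), expected double-crossover frequency = 0.161 × 0.145 × 0.39 = 0.00910.
Expected number = 0.00910 × 2212 = 20.14 ≈ 20.

20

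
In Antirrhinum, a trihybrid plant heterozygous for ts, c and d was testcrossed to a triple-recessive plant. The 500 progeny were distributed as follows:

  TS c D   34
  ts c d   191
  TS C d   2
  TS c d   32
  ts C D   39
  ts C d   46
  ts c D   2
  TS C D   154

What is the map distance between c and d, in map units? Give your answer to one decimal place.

16.8 map units

The two most frequent reciprocal classes, TS C D and ts c d, are the parental types, so the F1 was TS C D / ts c d.
The two rarest classes, TS C d and ts c D, are the double crossovers. Comparing them with the parentals, only the d allele has switched, so d is the middle locus and the order is c – d – ts.
Crossovers in the c–d interval produce the single-crossover classes TS c D and ts C d (34 + 46 = 80) plus the double crossovers (4).
RF(c–d) = (80 + 4) / 500 = 84/500 = 0.1680 → 16.8 map units.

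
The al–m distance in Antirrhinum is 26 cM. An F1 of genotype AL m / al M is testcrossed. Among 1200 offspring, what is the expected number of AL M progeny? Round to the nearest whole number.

A map distance of 26 cM corresponds to a recombination frequency of 0.260.
The F1 is AL m / al M, so AL M is a recombinant gamete class with expected frequency r/2 = 0.260/2 = 0.1300.
Expected number = 0.1300 × 1200 = 156.00 ≈ 156.

156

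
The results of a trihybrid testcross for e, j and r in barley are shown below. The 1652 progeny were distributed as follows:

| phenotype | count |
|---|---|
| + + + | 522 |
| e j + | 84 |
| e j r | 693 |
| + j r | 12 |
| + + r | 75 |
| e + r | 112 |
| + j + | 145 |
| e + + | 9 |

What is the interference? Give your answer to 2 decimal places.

The two most frequent reciprocal classes, e j r and + + +, are the parental types, so the F1 was e j r / + + +.
The two rarest classes, + j r and e + +, are the double crossovers. Comparing them with the parentals, only the e allele has switched, so e is the middle locus and the order is r – e – j.
r–e: (159 + 21)/1652 = 0.1090; e–j: (257 + 21)/1652 = 0.1683.
Expected DCO frequency = 0.1090 × 0.1683 ≈ 0.01834; observed = 21/1652 ≈ 0.01271.
Coefficient of coincidence = 0.01271/0.01834 ≈ 0.69; interference = 1 − 0.69 = 0.31.

0.31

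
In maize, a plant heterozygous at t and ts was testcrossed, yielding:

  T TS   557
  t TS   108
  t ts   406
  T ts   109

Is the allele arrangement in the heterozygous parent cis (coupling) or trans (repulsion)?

The two most frequent classes are T TS (557) and t ts (406); these are the parental (non-recombinant) types.
So the F1 carried T TS on one chromosome and t ts on the other — the recessive alleles are on the same chromosome (cis / coupling).

cis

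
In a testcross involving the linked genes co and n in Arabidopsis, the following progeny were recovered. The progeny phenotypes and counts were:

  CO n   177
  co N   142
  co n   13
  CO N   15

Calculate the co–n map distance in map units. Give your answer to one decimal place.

8.1 map units

The two most frequent classes, CO n (177) and co N (142), are the parental types, so the F1 was CO n / co N.
The recombinant classes are CO N and co n: 15 + 13 = 28.
Recombination frequency = 28/347 = 0.0807 ≈ 8.1%, i.e. 8.1 map units.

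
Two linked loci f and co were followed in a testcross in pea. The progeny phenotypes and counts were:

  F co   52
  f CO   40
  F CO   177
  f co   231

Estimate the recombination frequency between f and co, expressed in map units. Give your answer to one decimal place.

18.4 map units

The two most frequent classes, F CO (177) and f co (231), are the parental types, so the F1 was F CO / f co.
The recombinant classes are F co and f CO: 52 + 40 = 92.
Recombination frequency = 92/500 = 0.1840 ≈ 18.4%, i.e. 18.4 map units.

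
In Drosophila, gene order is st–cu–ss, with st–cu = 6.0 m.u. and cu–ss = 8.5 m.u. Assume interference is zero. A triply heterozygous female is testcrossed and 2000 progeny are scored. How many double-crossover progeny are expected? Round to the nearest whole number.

10

Map distances give recombination frequencies of 0.060 and 0.085 for the two intervals.
With no interference, expected double-crossover frequency = 0.060 × 0.085 = 0.00510.
Expected number = 0.00510 × 2000 = 10.20 ≈ 10.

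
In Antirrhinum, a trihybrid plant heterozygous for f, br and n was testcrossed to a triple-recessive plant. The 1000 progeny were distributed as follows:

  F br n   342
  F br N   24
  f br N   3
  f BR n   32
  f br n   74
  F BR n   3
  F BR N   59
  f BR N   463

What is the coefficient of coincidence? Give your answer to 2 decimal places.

The two most frequent reciprocal classes, F br n and f BR N, are the parental types, so the F1 was F br n / f BR N.
The two rarest classes, F BR n and f br N, are the double crossovers. Comparing them with the parentals, only the br allele has switched, so br is the middle locus and the order is f – br – n.
f–br: (133 + 6)/1000 = 0.1390; br–n: (56 + 6)/1000 = 0.0620.
Expected DCO frequency = 0.1390 × 0.0620 ≈ 0.00862; observed = 6/1000 ≈ 0.00600.
Coefficient of coincidence = 0.00600/0.00862 ≈ 0.70.

0.70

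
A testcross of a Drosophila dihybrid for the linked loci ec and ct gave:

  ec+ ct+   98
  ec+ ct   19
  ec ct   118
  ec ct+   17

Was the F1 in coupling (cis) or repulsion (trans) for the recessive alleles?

cis

The two most frequent classes are ec+ ct+ (98) and ec ct (118); these are the parental (non-recombinant) types.
So the F1 carried ec+ ct+ on one chromosome and ec ct on the other — the recessive alleles are on the same chromosome (cis / coupling).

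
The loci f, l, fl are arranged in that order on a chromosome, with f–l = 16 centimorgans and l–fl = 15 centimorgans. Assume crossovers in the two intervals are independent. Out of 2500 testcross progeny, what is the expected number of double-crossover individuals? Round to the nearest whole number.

60

Map distances give recombination frequencies of 0.160 and 0.150 for the two intervals.
With no interference, expected double-crossover frequency = 0.160 × 0.150 = 0.02400.
Expected number = 0.02400 × 2500 = 60.00 ≈ 60.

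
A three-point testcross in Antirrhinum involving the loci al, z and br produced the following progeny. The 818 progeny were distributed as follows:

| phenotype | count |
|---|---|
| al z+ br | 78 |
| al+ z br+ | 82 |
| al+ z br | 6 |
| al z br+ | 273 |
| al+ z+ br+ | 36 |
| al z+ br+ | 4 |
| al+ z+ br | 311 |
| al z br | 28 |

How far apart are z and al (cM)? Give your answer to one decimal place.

20.8 cM

The two most frequent reciprocal classes, al z br+ and al+ z+ br, are the parental types, so the F1 was al z br+ / al+ z+ br.
The two rarest classes, al z+ br+ and al+ z br, are the double crossovers. Comparing them with the parentals, only the z allele has switched, so z is the middle locus and the order is al – z – br.
Crossovers in the al–z interval produce the single-crossover classes al+ z br+ and al z+ br (82 + 78 = 160) plus the double crossovers (10).
RF(al–z) = (160 + 10) / 818 = 170/818 = 0.2078 → 20.8 cM.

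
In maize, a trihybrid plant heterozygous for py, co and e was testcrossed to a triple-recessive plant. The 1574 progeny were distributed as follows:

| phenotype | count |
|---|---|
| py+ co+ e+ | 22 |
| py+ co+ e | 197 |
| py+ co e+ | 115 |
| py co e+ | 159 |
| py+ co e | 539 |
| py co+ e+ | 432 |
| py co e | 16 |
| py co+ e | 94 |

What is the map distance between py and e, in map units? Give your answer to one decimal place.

The two most frequent reciprocal classes, py+ co e and py co+ e+, are the parental types, so the F1 was py+ co e / py co+ e+.
The two rarest classes, py co e and py+ co+ e+, are the double crossovers. Comparing them with the parentals, only the py allele has switched, so py is the middle locus and the order is e – py – co.
Crossovers in the e–py interval produce the single-crossover classes py+ co e+ and py co+ e (115 + 94 = 209) plus the double crossovers (38).
RF(e–py) = (209 + 38) / 1574 = 247/1574 = 0.1569 → 15.7 map units.

15.7 map units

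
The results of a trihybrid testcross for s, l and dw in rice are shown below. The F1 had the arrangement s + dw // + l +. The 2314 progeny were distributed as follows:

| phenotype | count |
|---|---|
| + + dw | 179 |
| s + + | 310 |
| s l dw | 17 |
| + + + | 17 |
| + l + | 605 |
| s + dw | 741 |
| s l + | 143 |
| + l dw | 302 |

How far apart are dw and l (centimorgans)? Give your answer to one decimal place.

27.9 centimorgans

The two rarest classes, s l dw and + + +, are the double crossovers. Comparing them with the parentals, only the l allele has switched, so l is the middle locus and the order is dw – l – s.
Crossovers in the dw–l interval produce the single-crossover classes s + + and + l dw (310 + 302 = 612) plus the double crossovers (34).
RF(dw–l) = (612 + 34) / 2314 = 646/2314 = 0.2792 → 27.9 centimorgans.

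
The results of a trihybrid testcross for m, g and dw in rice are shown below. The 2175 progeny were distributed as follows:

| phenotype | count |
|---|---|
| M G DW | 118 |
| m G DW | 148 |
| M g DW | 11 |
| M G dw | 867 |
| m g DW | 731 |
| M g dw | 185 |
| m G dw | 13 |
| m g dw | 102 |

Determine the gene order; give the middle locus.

The two most frequent reciprocal classes, m g DW and M G dw, are the parental types, so the F1 was m g DW / M G dw.
The two rarest classes, M g DW and m G dw, are the double crossovers. Comparing them with the parentals, only the m allele has switched, so m is the middle locus and the order is dw – m – g.

m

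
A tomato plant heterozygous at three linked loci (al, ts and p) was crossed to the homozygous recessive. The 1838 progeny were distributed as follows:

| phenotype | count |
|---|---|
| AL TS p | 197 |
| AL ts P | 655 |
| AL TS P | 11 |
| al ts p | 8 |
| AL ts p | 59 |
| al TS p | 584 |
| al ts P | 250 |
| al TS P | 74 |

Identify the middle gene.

ts

The two most frequent reciprocal classes, al TS p and AL ts P, are the parental types, so the F1 was al TS p / AL ts P.
The two rarest classes, al ts p and AL TS P, are the double crossovers. Comparing them with the parentals, only the ts allele has switched, so ts is the middle locus and the order is p – ts – al.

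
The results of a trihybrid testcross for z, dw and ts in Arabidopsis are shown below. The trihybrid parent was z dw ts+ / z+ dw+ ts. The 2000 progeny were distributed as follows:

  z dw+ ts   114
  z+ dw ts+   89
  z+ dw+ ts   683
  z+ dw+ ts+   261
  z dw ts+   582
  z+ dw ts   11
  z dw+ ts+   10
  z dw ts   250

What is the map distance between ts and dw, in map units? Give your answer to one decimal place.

26.6 map units

The two rarest classes, z dw+ ts+ and z+ dw ts, are the double crossovers. Comparing them with the parentals, only the dw allele has switched, so dw is the middle locus and the order is ts – dw – z.
Crossovers in the ts–dw interval produce the single-crossover classes z dw ts and z+ dw+ ts+ (250 + 261 = 511) plus the double crossovers (21).
RF(ts–dw) = (511 + 21) / 2000 = 532/2000 = 0.2660 → 26.6 map units.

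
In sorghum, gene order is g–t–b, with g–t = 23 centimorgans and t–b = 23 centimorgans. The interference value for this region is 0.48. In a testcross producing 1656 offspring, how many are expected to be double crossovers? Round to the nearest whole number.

Map distances give recombination frequencies of 0.230 and 0.230 for the two intervals.
With interference 0.48 (so coincidence = 0.52), expected double-crossover frequency = 0.230 × 0.230 × 0.52 = 0.02751.
Expected number = 0.02751 × 1656 = 45.55 ≈ 46.

46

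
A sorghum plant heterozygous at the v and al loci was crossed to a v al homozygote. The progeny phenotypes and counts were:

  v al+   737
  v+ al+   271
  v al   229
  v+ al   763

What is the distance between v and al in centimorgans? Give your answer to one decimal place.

25.0 centimorgans

The two most frequent classes, v+ al (763) and v al+ (737), are the parental types, so the F1 was v+ al / v al+.
The recombinant classes are v+ al+ and v al: 271 + 229 = 500.
Recombination frequency = 500/2000 = 0.2500 ≈ 25.0%, i.e. 25.0 centimorgans.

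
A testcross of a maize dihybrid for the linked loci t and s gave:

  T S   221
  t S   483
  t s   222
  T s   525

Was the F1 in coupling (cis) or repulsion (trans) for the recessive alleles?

trans

The two most frequent classes are T s (525) and t S (483); these are the parental (non-recombinant) types.
So the F1 carried T s on one chromosome and t S on the other — the recessive alleles are on opposite chromosomes (trans / repulsion).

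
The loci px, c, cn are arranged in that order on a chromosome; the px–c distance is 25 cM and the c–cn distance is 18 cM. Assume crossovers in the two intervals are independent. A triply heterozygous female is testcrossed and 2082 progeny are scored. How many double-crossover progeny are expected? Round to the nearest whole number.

Map distances give recombination frequencies of 0.250 and 0.180 for the two intervals.
With no interference, expected double-crossover frequency = 0.250 × 0.180 = 0.04500.
Expected number = 0.04500 × 2082 = 93.69 ≈ 94.

94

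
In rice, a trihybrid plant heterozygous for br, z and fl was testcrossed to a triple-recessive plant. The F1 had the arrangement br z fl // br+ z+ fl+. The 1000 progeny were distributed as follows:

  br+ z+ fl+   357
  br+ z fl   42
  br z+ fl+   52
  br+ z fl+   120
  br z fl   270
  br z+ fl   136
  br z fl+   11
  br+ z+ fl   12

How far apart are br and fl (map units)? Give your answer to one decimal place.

The two rarest classes, br z fl+ and br+ z+ fl, are the double crossovers. Comparing them with the parentals, only the fl allele has switched, so fl is the middle locus and the order is z – fl – br.
Crossovers in the fl–br interval produce the single-crossover classes br+ z fl and br z+ fl+ (42 + 52 = 94) plus the double crossovers (23).
RF(fl–br) = (94 + 23) / 1000 = 117/1000 = 0.1170 → 11.7 map units.

11.7 map units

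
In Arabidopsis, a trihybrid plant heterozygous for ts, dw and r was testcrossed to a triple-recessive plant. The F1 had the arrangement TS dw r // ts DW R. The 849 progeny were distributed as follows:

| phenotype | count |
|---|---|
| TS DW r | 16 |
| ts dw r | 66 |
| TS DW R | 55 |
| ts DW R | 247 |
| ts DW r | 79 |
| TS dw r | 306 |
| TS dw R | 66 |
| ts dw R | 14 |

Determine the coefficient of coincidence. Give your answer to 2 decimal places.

The two rarest classes, TS DW r and ts dw R, are the double crossovers. Comparing them with the parentals, only the dw allele has switched, so dw is the middle locus and the order is ts – dw – r.
ts–dw: (121 + 30)/849 = 0.1779; dw–r: (145 + 30)/849 = 0.2061.
Expected DCO frequency = 0.1779 × 0.2061 ≈ 0.03667; observed = 30/849 ≈ 0.03534.
Coefficient of coincidence = 0.03534/0.03667 ≈ 0.96.

0.96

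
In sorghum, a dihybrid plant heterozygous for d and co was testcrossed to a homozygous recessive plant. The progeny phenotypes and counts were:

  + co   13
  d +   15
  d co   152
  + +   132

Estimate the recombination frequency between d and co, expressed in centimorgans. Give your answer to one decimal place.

9.0 centimorgans

The two most frequent classes, + + (132) and d co (152), are the parental types, so the F1 was + + / d co.
The recombinant classes are + co and d +: 13 + 15 = 28.
Recombination frequency = 28/312 = 0.0897 ≈ 9.0%, i.e. 9.0 centimorgans.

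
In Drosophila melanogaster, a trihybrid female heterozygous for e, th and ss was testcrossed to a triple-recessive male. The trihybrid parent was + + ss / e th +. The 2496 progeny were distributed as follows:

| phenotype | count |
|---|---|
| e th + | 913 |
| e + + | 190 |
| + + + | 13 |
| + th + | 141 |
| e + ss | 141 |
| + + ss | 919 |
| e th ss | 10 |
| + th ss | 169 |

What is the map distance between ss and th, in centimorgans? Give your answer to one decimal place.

15.3 centimorgans

The two rarest classes, + + + and e th ss, are the double crossovers. Comparing them with the parentals, only the ss allele has switched, so ss is the middle locus and the order is th – ss – e.
Crossovers in the th–ss interval produce the single-crossover classes + th ss and e + + (169 + 190 = 359) plus the double crossovers (23).
RF(th–ss) = (359 + 23) / 2496 = 382/2496 = 0.1530 → 15.3 centimorgans.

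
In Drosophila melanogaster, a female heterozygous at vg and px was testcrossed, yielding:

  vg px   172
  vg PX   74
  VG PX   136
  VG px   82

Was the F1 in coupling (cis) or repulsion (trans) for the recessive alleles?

The two most frequent classes are VG PX (136) and vg px (172); these are the parental (non-recombinant) types.
So the F1 carried VG PX on one chromosome and vg px on the other — the recessive alleles are on the same chromosome (cis / coupling).

cis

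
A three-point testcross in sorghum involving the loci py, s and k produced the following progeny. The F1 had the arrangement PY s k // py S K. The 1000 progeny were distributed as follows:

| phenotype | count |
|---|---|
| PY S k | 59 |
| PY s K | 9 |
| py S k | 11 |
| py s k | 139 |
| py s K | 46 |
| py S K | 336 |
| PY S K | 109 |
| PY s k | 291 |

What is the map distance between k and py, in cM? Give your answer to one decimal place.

The two rarest classes, PY s K and py S k, are the double crossovers. Comparing them with the parentals, only the k allele has switched, so k is the middle locus and the order is s – k – py.
Crossovers in the k–py interval produce the single-crossover classes py s k and PY S K (139 + 109 = 248) plus the double crossovers (20).
RF(k–py) = (248 + 20) / 1000 = 268/1000 = 0.2680 → 26.8 cM.

26.8 cM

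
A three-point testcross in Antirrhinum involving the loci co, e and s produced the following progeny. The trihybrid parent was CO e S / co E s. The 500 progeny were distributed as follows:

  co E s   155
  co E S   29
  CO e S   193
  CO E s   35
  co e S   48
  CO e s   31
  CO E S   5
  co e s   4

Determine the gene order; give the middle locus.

The two rarest classes, CO E S and co e s, are the double crossovers. Comparing them with the parentals, only the e allele has switched, so e is the middle locus and the order is co – e – s.

e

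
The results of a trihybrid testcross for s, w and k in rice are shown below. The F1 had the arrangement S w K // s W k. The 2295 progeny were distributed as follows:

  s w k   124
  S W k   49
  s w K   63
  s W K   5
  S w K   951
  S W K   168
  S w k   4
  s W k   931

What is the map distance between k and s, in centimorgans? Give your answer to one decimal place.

The two rarest classes, S w k and s W K, are the double crossovers. Comparing them with the parentals, only the k allele has switched, so k is the middle locus and the order is s – k – w.
Crossovers in the s–k interval produce the single-crossover classes s w K and S W k (63 + 49 = 112) plus the double crossovers (9).
RF(s–k) = (112 + 9) / 2295 = 121/2295 = 0.0527 → 5.3 centimorgans.

5.3 centimorgans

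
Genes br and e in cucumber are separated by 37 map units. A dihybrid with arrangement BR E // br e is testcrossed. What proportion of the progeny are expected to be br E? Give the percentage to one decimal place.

18.5%

A map distance of 37 map units corresponds to a recombination frequency of 0.370.
The F1 is BR E / br e, so br E is a recombinant gamete class with expected frequency r/2 = 0.370/2 = 0.1850.
That is 0.1850 = 18.5% of the progeny.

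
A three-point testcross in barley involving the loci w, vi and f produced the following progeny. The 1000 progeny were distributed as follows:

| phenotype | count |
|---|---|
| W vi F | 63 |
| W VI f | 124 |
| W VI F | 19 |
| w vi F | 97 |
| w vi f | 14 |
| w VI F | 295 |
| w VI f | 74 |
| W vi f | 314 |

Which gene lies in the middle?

w

The two most frequent reciprocal classes, W vi f and w VI F, are the parental types, so the F1 was W vi f / w VI F.
The two rarest classes, w vi f and W VI F, are the double crossovers. Comparing them with the parentals, only the w allele has switched, so w is the middle locus and the order is f – w – vi.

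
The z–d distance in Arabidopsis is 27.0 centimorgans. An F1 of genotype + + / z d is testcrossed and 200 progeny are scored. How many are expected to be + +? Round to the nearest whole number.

73

A map distance of 27.0 centimorgans corresponds to a recombination frequency of 0.270.
The F1 is + + / z d, so + + is a parental gamete class with expected frequency (1 − r)/2 = 0.730/2 = 0.3650.
Expected number = 0.3650 × 200 = 73.00 ≈ 73.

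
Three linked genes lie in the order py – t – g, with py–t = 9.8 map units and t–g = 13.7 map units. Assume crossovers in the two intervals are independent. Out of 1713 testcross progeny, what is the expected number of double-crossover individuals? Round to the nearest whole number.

23

Map distances give recombination frequencies of 0.098 and 0.137 for the two intervals.
With no interference, expected double-crossover frequency = 0.098 × 0.137 = 0.01343.
Expected number = 0.01343 × 1713 = 23.00 ≈ 23.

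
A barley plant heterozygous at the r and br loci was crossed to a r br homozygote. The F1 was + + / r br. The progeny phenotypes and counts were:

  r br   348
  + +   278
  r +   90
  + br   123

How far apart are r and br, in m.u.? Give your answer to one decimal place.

The recombinant classes are + br and r +: 123 + 90 = 213.
Recombination frequency = 213/839 = 0.2539 ≈ 25.4%, i.e. 25.4 m.u.

25.4 m.u.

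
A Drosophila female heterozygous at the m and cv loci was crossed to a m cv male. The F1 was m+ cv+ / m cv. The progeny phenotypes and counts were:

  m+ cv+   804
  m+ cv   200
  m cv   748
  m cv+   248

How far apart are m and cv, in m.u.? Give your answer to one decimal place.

22.4 m.u.

The recombinant classes are m+ cv and m cv+: 200 + 248 = 448.
Recombination frequency = 448/2000 = 0.2240 ≈ 22.4%, i.e. 22.4 m.u.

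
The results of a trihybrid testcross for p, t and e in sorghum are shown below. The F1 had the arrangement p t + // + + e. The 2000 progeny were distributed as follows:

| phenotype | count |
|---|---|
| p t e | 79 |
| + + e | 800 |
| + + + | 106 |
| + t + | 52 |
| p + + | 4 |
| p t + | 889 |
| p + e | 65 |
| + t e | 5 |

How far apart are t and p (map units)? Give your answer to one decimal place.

The two rarest classes, p + + and + t e, are the double crossovers. Comparing them with the parentals, only the t allele has switched, so t is the middle locus and the order is e – t – p.
Crossovers in the t–p interval produce the single-crossover classes + t + and p + e (52 + 65 = 117) plus the double crossovers (9).
RF(t–p) = (117 + 9) / 2000 = 126/2000 = 0.0630 → 6.3 map units.

6.3 map units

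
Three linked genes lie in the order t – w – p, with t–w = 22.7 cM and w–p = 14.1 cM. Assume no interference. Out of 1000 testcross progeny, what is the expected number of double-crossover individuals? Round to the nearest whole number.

32

Map distances give recombination frequencies of 0.227 and 0.141 for the two intervals.
With no interference, expected double-crossover frequency = 0.227 × 0.141 = 0.03201.
Expected number = 0.03201 × 1000 = 32.01 ≈ 32.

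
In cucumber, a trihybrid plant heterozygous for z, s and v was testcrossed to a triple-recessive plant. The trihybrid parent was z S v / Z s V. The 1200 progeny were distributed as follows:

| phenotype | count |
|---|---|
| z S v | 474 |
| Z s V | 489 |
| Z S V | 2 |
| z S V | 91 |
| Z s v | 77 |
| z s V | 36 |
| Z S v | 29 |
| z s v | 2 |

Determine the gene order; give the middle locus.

The two rarest classes, z s v and Z S V, are the double crossovers. Comparing them with the parentals, only the s allele has switched, so s is the middle locus and the order is v – s – z.

s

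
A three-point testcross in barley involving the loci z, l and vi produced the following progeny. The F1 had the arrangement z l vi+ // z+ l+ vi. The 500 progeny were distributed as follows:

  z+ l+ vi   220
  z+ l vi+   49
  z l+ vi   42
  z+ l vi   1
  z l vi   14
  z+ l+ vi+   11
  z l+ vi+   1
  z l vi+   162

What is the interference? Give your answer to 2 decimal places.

0.60

The two rarest classes, z l+ vi+ and z+ l vi, are the double crossovers. Comparing them with the parentals, only the l allele has switched, so l is the middle locus and the order is vi – l – z.
vi–l: (25 + 2)/500 = 0.0540; l–z: (91 + 2)/500 = 0.1860.
Expected DCO frequency = 0.0540 × 0.1860 ≈ 0.01004; observed = 2/500 ≈ 0.00400.
Coefficient of coincidence = 0.00400/0.01004 ≈ 0.40; interference = 1 − 0.40 = 0.60.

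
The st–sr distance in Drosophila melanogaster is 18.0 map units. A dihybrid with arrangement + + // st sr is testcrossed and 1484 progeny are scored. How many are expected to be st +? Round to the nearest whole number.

A map distance of 18.0 map units corresponds to a recombination frequency of 0.180.
The F1 is + + / st sr, so st + is a recombinant gamete class with expected frequency r/2 = 0.180/2 = 0.0900.
Expected number = 0.0900 × 1484 = 133.56 ≈ 134.

134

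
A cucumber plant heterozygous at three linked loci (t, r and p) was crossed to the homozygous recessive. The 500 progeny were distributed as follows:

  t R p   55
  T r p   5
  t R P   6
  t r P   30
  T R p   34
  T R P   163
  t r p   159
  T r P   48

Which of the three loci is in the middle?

t

The two most frequent reciprocal classes, T R P and t r p, are the parental types, so the F1 was T R P / t r p.
The two rarest classes, t R P and T r p, are the double crossovers. Comparing them with the parentals, only the t allele has switched, so t is the middle locus and the order is r – t – p.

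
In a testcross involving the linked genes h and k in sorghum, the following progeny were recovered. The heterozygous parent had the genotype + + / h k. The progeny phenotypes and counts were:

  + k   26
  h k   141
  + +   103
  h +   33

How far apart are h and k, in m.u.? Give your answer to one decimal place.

The recombinant classes are + k and h +: 26 + 33 = 59.
Recombination frequency = 59/303 = 0.1947 ≈ 19.5%, i.e. 19.5 m.u.

19.5 m.u.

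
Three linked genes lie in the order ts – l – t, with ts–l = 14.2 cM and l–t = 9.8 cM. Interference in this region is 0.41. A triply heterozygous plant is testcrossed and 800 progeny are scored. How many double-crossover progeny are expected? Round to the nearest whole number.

7

Map distances give recombination frequencies of 0.142 and 0.098 for the two intervals.
With interference 0.41 (so coincidence = 0.59), expected double-crossover frequency = 0.142 × 0.098 × 0.59 = 0.00821.
Expected number = 0.00821 × 800 = 6.57 ≈ 7.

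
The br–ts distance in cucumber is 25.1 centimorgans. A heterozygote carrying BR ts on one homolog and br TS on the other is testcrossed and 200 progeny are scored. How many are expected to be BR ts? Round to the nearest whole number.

75

A map distance of 25.1 centimorgans corresponds to a recombination frequency of 0.251.
The F1 is BR ts / br TS, so BR ts is a parental gamete class with expected frequency (1 − r)/2 = 0.749/2 = 0.3745.
Expected number = 0.3745 × 200 = 74.90 ≈ 75.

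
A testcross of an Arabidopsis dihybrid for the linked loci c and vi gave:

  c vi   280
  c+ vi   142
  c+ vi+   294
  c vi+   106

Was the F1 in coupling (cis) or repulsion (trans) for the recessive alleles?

The two most frequent classes are c+ vi+ (294) and c vi (280); these are the parental (non-recombinant) types.
So the F1 carried c+ vi+ on one chromosome and c vi on the other — the recessive alleles are on the same chromosome (cis / coupling).

cis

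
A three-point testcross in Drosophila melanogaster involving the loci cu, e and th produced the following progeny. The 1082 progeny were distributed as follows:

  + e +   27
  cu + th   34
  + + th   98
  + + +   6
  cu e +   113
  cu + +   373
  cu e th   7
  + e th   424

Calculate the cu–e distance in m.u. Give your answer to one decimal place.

20.7 m.u.

The two most frequent reciprocal classes, cu + + and + e th, are the parental types, so the F1 was cu + + / + e th.
The two rarest classes, + + + and cu e th, are the double crossovers. Comparing them with the parentals, only the cu allele has switched, so cu is the middle locus and the order is e – cu – th.
Crossovers in the e–cu interval produce the single-crossover classes cu e + and + + th (113 + 98 = 211) plus the double crossovers (13).
RF(e–cu) = (211 + 13) / 1082 = 224/1082 = 0.2070 → 20.7 m.u.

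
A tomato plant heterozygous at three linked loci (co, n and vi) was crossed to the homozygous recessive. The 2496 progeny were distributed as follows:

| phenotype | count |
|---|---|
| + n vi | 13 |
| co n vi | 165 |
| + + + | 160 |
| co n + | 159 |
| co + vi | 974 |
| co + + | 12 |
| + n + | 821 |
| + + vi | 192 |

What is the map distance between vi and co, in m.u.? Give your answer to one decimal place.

The two most frequent reciprocal classes, co + vi and + n +, are the parental types, so the F1 was co + vi / + n +.
The two rarest classes, co + + and + n vi, are the double crossovers. Comparing them with the parentals, only the vi allele has switched, so vi is the middle locus and the order is co – vi – n.
Crossovers in the co–vi interval produce the single-crossover classes + + vi and co n + (192 + 159 = 351) plus the double crossovers (25).
RF(co–vi) = (351 + 25) / 2496 = 376/2496 = 0.1506 → 15.1 m.u.

15.1 m.u.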